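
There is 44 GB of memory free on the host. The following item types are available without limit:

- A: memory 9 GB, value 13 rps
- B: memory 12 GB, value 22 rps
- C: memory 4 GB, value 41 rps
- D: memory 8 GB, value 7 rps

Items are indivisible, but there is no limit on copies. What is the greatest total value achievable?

Best value-per-unit is C at 41/4, and filling with it alone uses memory 11×4=44. No mix of the others beats 11×41 = 451.

451 rps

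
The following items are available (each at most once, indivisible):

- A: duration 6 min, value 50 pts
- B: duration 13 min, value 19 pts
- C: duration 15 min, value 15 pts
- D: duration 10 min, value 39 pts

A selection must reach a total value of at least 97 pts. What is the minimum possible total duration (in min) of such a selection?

29

Subsets with value ≥ 97, sorted by total duration:
- A+B+D: duration 29, value 108
- A+C+D: duration 31, value 104
Minimum duration: 29 min.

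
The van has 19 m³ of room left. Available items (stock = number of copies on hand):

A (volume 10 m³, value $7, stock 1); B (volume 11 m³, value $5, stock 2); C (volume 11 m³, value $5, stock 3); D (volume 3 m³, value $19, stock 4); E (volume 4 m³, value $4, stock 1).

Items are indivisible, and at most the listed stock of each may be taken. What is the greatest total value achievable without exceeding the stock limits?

$80

Best selections within volume 19 and stock limits:
- 4×D + 1×E: volume 16, value 80
- 4×D: volume 12, value 76
- 1×A + 3×D: volume 19, value 64
Best: $80.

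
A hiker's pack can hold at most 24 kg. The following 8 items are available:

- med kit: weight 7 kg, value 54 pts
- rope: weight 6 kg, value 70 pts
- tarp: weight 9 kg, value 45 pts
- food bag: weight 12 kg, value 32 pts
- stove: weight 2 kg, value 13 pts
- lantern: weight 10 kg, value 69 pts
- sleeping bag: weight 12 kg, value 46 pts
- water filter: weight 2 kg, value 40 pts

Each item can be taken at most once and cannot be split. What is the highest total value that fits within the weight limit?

Check high-value combinations within 24 kg:
- med kit+rope+tarp+water filter: weight 7+6+9+2=24, value 54+70+45+40=209
- med kit+rope+lantern: weight 7+6+10=23, value 54+70+69=193
- rope+stove+lantern+water filter: weight 6+2+10+2=20, value 70+13+69+40=192
- med kit+rope+tarp+stove: weight 7+6+9+2=24, value 54+70+45+13=182
- rope+lantern+water filter: weight 6+10+2=18, value 70+69+40=179
Best: 209 pts.

209 pts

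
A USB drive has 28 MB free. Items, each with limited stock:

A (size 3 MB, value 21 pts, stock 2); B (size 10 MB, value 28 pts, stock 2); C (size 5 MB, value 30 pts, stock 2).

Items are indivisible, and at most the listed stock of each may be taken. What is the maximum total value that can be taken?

Best selections within size 28 and stock limits:
- 2×A + 1×B + 2×C: size 26, value 130
- 1×A + 1×B + 2×C: size 23, value 109
- 1×A + 2×B + 1×C: size 28, value 107
Best: 130 pts.

130 pts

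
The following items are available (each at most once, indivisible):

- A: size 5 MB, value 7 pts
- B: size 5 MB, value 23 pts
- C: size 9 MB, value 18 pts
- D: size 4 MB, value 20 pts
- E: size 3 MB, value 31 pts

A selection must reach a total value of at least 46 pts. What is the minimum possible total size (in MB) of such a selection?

Subsets with value ≥ 46, sorted by total size:
- D+E: size 7, value 51
- B+E: size 8, value 54
Minimum size: 7 MB.

7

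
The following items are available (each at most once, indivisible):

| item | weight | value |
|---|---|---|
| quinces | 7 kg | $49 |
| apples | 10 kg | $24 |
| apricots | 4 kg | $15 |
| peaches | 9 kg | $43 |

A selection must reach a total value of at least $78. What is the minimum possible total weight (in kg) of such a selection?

Subsets with value ≥ 78, sorted by total weight:
- quinces+peaches: weight 16, value 92
- quinces+apricots+peaches: weight 20, value 107
Minimum weight: 16 kg.

16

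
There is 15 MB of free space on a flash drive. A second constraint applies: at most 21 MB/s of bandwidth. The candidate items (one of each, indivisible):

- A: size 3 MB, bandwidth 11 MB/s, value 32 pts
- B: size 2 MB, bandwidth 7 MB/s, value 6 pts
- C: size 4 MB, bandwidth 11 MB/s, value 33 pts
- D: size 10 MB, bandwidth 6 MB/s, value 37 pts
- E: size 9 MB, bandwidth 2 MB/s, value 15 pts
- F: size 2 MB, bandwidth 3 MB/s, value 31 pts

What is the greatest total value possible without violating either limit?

100 pts

Feasible sets respecting both limits:
- A+D+F: size 15, bandwidth 20, value 100
- C+E+F: size 15, bandwidth 16, value 79
- A+E+F: size 14, bandwidth 16, value 78
- B+D+F: size 14, bandwidth 16, value 74
Best: 100 pts.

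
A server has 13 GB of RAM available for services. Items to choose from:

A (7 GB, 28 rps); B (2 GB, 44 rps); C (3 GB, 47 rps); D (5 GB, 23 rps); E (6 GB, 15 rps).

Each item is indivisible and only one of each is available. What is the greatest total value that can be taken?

This is a 0/1 knapsack; check combinations near the capacity.
- A+B+C: memory 7+2+3=12, value 28+44+47=119
- B+C+D: memory 2+3+5=10, value 44+47+23=114
- B+C+E: memory 2+3+6=11, value 44+47+15=106
- B+C: memory 2+3=5, value 44+47=91
- B+D+E: memory 2+5+6=13, value 44+23+15=82
Best: 119 rps.

119 rps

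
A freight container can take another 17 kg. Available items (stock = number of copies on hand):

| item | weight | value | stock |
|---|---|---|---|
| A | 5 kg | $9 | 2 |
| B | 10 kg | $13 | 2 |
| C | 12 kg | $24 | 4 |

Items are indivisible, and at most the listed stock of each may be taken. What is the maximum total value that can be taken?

Top feasible selections:
- 1×A + 1×C: weight 17, value 33
- 1×C: weight 12, value 24
- 1×A + 1×B: weight 15, value 22
- 2×A: weight 10, value 18
Best: $33.

$33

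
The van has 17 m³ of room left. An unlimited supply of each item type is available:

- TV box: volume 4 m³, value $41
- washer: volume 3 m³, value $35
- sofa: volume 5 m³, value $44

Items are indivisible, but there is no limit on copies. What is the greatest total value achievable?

$187

Best value-per-unit is washer at 35/3; filling with it alone gives 5×35 = 175.
Optimal mix: 2×TV box + 3×washer → volume 17, value 187.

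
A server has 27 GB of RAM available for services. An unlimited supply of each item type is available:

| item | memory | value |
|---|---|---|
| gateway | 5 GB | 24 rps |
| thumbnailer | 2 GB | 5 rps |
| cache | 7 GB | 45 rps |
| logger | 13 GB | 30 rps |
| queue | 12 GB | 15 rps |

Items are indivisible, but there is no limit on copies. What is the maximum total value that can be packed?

Best value-per-unit is cache at 45/7; filling with it alone gives 3×45 = 135.
Optimal mix: 1×gateway + 3×cache → memory 26, value 159.

159 rps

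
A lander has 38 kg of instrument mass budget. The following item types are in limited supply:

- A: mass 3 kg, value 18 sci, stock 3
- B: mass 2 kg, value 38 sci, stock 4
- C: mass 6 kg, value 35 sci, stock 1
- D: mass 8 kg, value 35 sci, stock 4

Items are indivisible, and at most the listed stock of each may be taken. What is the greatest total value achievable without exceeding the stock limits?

Best selections within mass 38 and stock limits:
- 2×A + 4×B + 1×C + 2×D: mass 36, value 293
- 2×A + 4×B + 3×D: mass 38, value 293
- 4×B + 1×C + 3×D: mass 38, value 292
- 3×A + 4×B + 1×C + 1×D: mass 31, value 276
Best: 293 sci.

293 sci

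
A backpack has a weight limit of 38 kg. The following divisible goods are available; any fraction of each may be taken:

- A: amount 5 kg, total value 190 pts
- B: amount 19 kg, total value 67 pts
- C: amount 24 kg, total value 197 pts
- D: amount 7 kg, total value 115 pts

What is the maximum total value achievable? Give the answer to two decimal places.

Take in order of value per unit:
- A (190/5 per unit): all 5 → value 190, running total 190.00
- D (115/7 per unit): all 7 → value 115, running total 305.00
- C (197/24 per unit): all 24 → value 197, running total 502.00
- B (67/19 per unit): 2 of 19 → value 2×67/19 = 7.0526, running total 509.05
Total 509.05.

509.05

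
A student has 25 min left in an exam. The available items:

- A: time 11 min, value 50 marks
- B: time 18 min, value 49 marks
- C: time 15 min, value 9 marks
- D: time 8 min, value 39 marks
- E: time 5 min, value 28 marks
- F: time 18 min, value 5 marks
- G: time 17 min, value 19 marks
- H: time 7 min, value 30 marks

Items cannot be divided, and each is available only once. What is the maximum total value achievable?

This is a 0/1 knapsack; check combinations near the capacity.
- A+D+E: time 11+8+5=24, value 50+39+28=117
- A+E+H: time 11+5+7=23, value 50+28+30=108
- D+E+H: time 8+5+7=20, value 39+28+30=97
Best: 117 marks.

117 marks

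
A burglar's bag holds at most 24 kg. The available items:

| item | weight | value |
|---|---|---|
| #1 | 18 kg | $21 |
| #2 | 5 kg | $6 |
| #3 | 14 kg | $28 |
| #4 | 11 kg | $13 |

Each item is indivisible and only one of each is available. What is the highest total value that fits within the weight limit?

Check high-value combinations within 24 kg:
- #2+#3: weight 5+14=19, value 6+28=34
- #3: weight 14, value 28
- #1+#2: weight 18+5=23, value 21+6=27
- #1: weight 18, value 21
Best: $34.

$34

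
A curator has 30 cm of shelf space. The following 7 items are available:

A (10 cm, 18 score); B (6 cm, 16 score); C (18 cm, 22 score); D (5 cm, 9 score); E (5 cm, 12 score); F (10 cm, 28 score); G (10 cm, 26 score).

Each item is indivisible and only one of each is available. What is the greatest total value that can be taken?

75 score

This is a 0/1 knapsack; check combinations near the capacity.
- D+E+F+G: length 5+5+10+10=30, value 9+12+28+26=75
- A+F+G: length 10+10+10=30, value 18+28+26=72
- B+F+G: length 6+10+10=26, value 16+28+26=70
- A+D+E+F: length 10+5+5+10=30, value 18+9+12+28=67
- E+F+G: length 5+10+10=25, value 12+28+26=66
Best: 75 score.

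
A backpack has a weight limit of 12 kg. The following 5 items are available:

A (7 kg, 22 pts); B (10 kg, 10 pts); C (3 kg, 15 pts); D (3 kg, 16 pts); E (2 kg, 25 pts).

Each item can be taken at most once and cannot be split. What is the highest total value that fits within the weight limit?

63 pts

This is a 0/1 knapsack; check combinations near the capacity.
- A+D+E: weight 7+3+2=12, value 22+16+25=63
- A+C+E: weight 7+3+2=12, value 22+15+25=62
- C+D+E: weight 3+3+2=8, value 15+16+25=56
- A+E: weight 7+2=9, value 22+25=47
- D+E: weight 3+2=5, value 16+25=41
Best: 63 pts.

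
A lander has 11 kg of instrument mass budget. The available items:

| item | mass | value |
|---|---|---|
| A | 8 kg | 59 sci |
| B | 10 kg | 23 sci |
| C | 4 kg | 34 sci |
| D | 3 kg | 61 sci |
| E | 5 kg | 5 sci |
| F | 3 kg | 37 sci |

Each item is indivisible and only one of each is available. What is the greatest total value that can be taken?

Check high-value combinations within 11 kg:
- C+D+F: mass 4+3+3=10, value 34+61+37=132
- A+D: mass 8+3=11, value 59+61=120
- D+E+F: mass 3+5+3=11, value 61+5+37=103
Best: 132 sci.

132 sci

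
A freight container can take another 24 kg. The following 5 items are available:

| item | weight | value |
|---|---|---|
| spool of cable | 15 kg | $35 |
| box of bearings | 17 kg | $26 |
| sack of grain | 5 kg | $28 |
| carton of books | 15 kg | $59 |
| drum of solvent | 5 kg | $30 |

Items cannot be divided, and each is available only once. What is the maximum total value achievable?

Check high-value combinations within 24 kg:
- carton of books+drum of solvent: weight 15+5=20, value 59+30=89
- sack of grain+carton of books: weight 5+15=20, value 28+59=87
- spool of cable+drum of solvent: weight 15+5=20, value 35+30=65
Best: $89.

$89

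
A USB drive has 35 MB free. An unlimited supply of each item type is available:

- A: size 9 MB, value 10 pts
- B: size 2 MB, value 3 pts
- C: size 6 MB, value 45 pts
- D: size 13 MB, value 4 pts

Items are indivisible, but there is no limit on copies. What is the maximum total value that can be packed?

Best value-per-unit is C at 45/6; filling with it alone gives 5×45 = 225.
Optimal mix: 2×B + 5×C → size 34, value 231.

231 pts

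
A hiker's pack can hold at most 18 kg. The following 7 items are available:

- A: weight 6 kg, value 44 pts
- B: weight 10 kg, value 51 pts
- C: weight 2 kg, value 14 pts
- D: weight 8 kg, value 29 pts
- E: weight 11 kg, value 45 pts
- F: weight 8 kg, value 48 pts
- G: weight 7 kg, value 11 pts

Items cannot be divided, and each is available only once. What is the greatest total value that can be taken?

Check high-value combinations within 18 kg:
- A+B+C: weight 6+10+2=18, value 44+51+14=109
- A+C+F: weight 6+2+8=16, value 44+14+48=106
- B+F: weight 10+8=18, value 51+48=99
Best: 109 pts.

109 pts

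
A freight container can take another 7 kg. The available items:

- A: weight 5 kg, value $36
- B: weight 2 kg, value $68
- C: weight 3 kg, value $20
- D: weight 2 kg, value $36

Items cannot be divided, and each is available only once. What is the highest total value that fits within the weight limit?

$124

Check high-value combinations within 7 kg:
- B+C+D: weight 2+3+2=7, value 68+20+36=124
- B+D: weight 2+2=4, value 68+36=104
- A+B: weight 5+2=7, value 36+68=104
- B+C: weight 2+3=5, value 68+20=88
- A+D: weight 5+2=7, value 36+36=72
Best: $124.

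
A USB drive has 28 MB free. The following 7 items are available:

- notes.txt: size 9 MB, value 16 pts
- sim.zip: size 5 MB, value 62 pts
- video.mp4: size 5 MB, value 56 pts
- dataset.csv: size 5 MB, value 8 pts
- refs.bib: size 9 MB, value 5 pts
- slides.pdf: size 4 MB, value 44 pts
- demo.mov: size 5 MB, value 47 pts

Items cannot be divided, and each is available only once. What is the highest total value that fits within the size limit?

Check high-value combinations within 28 MB:
- notes.txt+sim.zip+video.mp4+slides.pdf+demo.mov: size 9+5+5+4+5=28, value 16+62+56+44+47=225
- sim.zip+video.mp4+dataset.csv+slides.pdf+demo.mov: size 5+5+5+4+5=24, value 62+56+8+44+47=217
- sim.zip+video.mp4+refs.bib+slides.pdf+demo.mov: size 5+5+9+4+5=28, value 62+56+5+44+47=214
Best: 225 pts.

225 pts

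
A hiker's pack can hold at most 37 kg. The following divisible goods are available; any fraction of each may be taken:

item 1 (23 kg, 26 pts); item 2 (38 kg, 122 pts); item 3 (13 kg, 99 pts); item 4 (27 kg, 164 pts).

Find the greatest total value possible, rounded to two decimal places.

Take in order of value per unit:
- item 3 (99/13 per unit): all 13 → value 99, running total 99.00
- item 4 (164/27 per unit): 24 of 27 → value 24×164/27 = 145.7778, running total 244.78
Total 244.78.

244.78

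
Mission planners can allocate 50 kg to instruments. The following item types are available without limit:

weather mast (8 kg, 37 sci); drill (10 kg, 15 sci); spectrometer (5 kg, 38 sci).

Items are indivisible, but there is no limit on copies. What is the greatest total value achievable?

380 sci

Best value-per-unit is spectrometer at 38/5, and filling with it alone uses mass 10×5=50. No mix of the others beats 10×38 = 380.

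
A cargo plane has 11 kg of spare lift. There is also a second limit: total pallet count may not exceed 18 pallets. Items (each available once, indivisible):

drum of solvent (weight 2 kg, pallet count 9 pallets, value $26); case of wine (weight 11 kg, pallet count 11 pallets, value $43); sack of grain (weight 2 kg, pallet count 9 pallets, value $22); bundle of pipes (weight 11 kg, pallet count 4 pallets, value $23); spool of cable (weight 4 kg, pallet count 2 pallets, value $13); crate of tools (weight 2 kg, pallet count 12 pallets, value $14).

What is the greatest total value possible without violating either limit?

Feasible sets respecting both limits:
- drum of solvent+sack of grain: weight 4, pallet count 18, value 48
- case of wine: weight 11, pallet count 11, value 43
- drum of solvent+spool of cable: weight 6, pallet count 11, value 39
- sack of grain+spool of cable: weight 6, pallet count 11, value 35
Best: $48.

$48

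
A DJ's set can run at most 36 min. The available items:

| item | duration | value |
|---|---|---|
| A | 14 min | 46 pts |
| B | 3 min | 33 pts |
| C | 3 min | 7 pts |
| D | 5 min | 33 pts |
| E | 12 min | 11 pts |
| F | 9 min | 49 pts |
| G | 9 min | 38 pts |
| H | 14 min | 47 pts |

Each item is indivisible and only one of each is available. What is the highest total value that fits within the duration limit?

169 pts

Check high-value combinations within 36 min:
- B+C+D+F+H: duration 3+3+5+9+14=34, value 33+7+33+49+47=169
- A+B+C+D+F: duration 14+3+3+5+9=34, value 46+33+7+33+49=168
- B+F+G+H: duration 3+9+9+14=35, value 33+49+38+47=167
- A+B+F+G: duration 14+3+9+9=35, value 46+33+49+38=166
Best: 169 pts.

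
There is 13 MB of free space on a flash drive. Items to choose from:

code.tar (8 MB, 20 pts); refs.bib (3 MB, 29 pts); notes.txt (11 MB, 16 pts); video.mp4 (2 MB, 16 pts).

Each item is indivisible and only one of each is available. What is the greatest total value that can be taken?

65 pts

Check high-value combinations within 13 MB:
- code.tar+refs.bib+video.mp4: size 8+3+2=13, value 20+29+16=65
- code.tar+refs.bib: size 8+3=11, value 20+29=49
- refs.bib+video.mp4: size 3+2=5, value 29+16=45
- code.tar+video.mp4: size 8+2=10, value 20+16=36
- notes.txt+video.mp4: size 11+2=13, value 16+16=32
Best: 65 pts.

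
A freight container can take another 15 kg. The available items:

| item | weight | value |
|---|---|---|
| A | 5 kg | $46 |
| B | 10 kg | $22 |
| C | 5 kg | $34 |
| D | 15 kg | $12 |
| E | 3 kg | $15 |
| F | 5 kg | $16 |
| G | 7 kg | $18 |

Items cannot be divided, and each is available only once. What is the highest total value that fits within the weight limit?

This is a 0/1 knapsack; check combinations near the capacity.
- A+C+F: weight 5+5+5=15, value 46+34+16=96
- A+C+E: weight 5+5+3=13, value 46+34+15=95
- A+C: weight 5+5=10, value 46+34=80
- A+E+G: weight 5+3+7=15, value 46+15+18=79
- A+E+F: weight 5+3+5=13, value 46+15+16=77
Best: $96.

$96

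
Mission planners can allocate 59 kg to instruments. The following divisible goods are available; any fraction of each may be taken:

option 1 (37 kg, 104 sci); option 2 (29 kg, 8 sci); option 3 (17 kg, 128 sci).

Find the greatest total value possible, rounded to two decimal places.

233.38

Take in order of value per unit:
- option 3 (128/17 per unit): all 17 → value 128, running total 128.00
- option 1 (104/37 per unit): all 37 → value 104, running total 232.00
- option 2 (8/29 per unit): 5 of 29 → value 5×8/29 = 1.3793, running total 233.38
Total 233.38.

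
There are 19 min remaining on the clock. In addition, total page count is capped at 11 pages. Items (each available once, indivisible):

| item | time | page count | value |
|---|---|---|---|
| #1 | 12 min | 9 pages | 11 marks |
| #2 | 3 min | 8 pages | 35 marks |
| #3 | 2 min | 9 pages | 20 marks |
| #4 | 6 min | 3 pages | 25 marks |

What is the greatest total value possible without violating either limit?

Feasible sets respecting both limits:
- #2+#4: time 9, page count 11, value 60
- #2: time 3, page count 8, value 35
- #4: time 6, page count 3, value 25
- #3: time 2, page count 9, value 20
Best: 60 marks.

60 marks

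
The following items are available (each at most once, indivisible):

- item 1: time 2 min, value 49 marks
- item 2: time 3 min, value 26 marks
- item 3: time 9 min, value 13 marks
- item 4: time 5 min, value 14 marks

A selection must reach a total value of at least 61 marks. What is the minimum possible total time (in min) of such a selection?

5

Subsets with value ≥ 61, sorted by total time:
- item 1+item 2: time 5, value 75
- item 1+item 4: time 7, value 63
- item 1+item 2+item 4: time 10, value 89
Minimum time: 5 min.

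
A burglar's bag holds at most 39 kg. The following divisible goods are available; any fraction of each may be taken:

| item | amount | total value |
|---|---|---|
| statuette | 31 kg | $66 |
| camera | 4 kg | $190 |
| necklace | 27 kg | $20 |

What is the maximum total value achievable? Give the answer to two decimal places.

258.96

Take in order of value per unit:
- camera (190/4 per unit): all 4 → value 190, running total 190.00
- statuette (66/31 per unit): all 31 → value 66, running total 256.00
- necklace (20/27 per unit): 4 of 27 → value 4×20/27 = 2.9630, running total 258.96
Total 258.96.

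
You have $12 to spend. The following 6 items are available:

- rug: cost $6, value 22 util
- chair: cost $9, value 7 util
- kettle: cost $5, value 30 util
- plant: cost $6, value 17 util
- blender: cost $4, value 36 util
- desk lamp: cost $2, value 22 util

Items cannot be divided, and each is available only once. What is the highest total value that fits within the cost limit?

Check high-value combinations within $12:
- kettle+blender+desk lamp: cost 5+4+2=11, value 30+36+22=88
- rug+blender+desk lamp: cost 6+4+2=12, value 22+36+22=80
- plant+blender+desk lamp: cost 6+4+2=12, value 17+36+22=75
- kettle+blender: cost 5+4=9, value 30+36=66
Best: 88 util.

88 util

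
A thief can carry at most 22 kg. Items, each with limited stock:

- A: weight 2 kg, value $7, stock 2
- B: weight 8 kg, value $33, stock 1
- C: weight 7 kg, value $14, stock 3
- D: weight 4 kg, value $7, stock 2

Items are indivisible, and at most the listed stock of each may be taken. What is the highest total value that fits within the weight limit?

$61

Top feasible selections:
- 2×A + 1×B + 1×C: weight 19, value 61
- 2×A + 1×B + 2×D: weight 20, value 61
- 1×A + 1×B + 1×C + 1×D: weight 21, value 61
Best: $61.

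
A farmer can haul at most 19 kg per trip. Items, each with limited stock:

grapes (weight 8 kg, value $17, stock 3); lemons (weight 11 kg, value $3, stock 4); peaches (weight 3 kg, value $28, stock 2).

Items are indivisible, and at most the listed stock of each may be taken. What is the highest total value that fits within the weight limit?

$73

Top feasible selections:
- 1×grapes + 2×peaches: weight 14, value 73
- 2×grapes + 1×peaches: weight 19, value 62
- 1×lemons + 2×peaches: weight 17, value 59
- 2×peaches: weight 6, value 56
Best: $73.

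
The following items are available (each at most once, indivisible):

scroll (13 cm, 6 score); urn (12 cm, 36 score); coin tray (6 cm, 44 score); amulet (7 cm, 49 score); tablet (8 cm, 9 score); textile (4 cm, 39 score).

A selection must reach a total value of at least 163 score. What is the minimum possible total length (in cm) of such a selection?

Subsets with value ≥ 163, sorted by total length:
- urn+coin tray+amulet+textile: length 29, value 168
- urn+coin tray+amulet+tablet+textile: length 37, value 177
- scroll+urn+coin tray+amulet+textile: length 42, value 174
- scroll+urn+coin tray+amulet+tablet+textile: length 50, value 183
Minimum length: 29 cm.

29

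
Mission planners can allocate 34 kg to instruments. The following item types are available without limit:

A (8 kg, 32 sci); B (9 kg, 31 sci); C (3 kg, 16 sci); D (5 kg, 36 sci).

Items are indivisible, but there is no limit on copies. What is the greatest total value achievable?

232 sci

Best value-per-unit is D at 36/5; filling with it alone gives 6×36 = 216.
Optimal mix: 1×C + 6×D → mass 33, value 232.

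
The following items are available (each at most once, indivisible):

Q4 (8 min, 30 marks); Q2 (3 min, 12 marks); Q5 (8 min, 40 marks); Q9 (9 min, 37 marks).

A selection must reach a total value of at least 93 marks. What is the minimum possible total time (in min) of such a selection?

25

Subsets with value ≥ 93, sorted by total time:
- Q4+Q5+Q9: time 25, value 107
- Q4+Q2+Q5+Q9: time 28, value 119
Minimum time: 25 min.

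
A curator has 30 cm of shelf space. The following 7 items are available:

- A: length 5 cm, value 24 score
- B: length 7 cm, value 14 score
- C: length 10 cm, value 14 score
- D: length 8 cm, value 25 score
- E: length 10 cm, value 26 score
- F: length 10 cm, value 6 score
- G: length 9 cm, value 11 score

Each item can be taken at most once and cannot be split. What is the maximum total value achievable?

89 score

Check high-value combinations within 30 cm:
- A+B+D+E: length 5+7+8+10=30, value 24+14+25+26=89
- A+B+C+D: length 5+7+10+8=30, value 24+14+14+25=77
- A+D+E: length 5+8+10=23, value 24+25+26=75
- A+B+D+G: length 5+7+8+9=29, value 24+14+25+11=74
- A+B+D+F: length 5+7+8+10=30, value 24+14+25+6=69
Best: 89 score.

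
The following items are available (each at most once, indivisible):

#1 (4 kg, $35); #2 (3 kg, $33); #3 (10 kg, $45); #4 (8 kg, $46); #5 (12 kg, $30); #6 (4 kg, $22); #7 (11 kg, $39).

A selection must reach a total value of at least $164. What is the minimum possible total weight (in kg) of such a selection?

29

Subsets with value ≥ 164, sorted by total weight:
- #1+#2+#3+#4+#6: weight 29, value 181
- #1+#2+#4+#6+#7: weight 30, value 175
- #1+#2+#4+#5+#6: weight 31, value 166
Minimum weight: 29 kg.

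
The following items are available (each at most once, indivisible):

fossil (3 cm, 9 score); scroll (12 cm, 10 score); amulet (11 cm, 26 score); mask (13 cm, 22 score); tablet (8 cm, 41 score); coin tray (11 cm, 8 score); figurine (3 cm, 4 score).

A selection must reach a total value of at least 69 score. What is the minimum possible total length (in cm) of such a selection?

Subsets with value ≥ 69, sorted by total length:
- fossil+amulet+tablet: length 22, value 76
- amulet+tablet+figurine: length 22, value 71
- fossil+mask+tablet: length 24, value 72
Minimum length: 22 cm.

22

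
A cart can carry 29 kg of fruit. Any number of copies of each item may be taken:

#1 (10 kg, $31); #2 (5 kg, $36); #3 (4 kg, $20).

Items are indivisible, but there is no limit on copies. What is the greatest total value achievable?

Best value-per-unit is #2 at 36/5; filling with it alone gives 5×36 = 180.
Optimal mix: 5×#2 + 1×#3 → weight 29, value 200.

$200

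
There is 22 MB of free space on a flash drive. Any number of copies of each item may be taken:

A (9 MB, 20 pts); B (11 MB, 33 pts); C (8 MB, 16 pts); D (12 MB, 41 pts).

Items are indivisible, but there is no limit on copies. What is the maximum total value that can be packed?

Best value-per-unit is D at 41/12; filling with it alone gives 1×41 = 41.
Optimal mix: 2×B → size 22, value 66.

66 pts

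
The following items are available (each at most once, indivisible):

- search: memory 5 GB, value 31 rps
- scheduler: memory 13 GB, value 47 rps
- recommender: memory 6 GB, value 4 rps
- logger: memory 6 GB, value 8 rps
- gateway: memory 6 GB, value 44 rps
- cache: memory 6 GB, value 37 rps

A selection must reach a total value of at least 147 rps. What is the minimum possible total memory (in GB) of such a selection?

30

Subsets with value ≥ 147, sorted by total memory:
- search+scheduler+gateway+cache: memory 30, value 159
- search+scheduler+logger+gateway+cache: memory 36, value 167
- search+scheduler+recommender+gateway+cache: memory 36, value 163
- search+scheduler+recommender+logger+gateway+cache: memory 42, value 171
Minimum memory: 30 GB.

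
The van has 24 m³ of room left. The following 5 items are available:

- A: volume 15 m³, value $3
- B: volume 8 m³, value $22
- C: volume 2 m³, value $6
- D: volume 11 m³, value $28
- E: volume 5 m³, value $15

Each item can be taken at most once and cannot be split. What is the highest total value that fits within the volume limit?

$65

Check high-value combinations within 24 m³:
- B+D+E: volume 8+11+5=24, value 22+28+15=65
- B+C+D: volume 8+2+11=21, value 22+6+28=56
- B+D: volume 8+11=19, value 22+28=50
- C+D+E: volume 2+11+5=18, value 6+28+15=49
- B+C+E: volume 8+2+5=15, value 22+6+15=43
Best: $65.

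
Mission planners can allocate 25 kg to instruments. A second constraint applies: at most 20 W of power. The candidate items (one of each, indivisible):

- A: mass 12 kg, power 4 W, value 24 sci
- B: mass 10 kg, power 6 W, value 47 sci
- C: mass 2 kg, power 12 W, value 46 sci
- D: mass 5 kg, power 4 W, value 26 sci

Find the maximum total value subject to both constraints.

Feasible sets respecting both limits:
- A+C+D: mass 19, power 20, value 96
- B+C: mass 12, power 18, value 93
- B+D: mass 15, power 10, value 73
- C+D: mass 7, power 16, value 72
Best: 96 sci.

96 sci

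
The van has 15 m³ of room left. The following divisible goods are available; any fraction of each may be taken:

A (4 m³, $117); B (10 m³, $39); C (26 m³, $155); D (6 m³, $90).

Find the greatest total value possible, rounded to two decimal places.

Take in order of value per unit:
- A (117/4 per unit): all 4 → value 117, running total 117.00
- D (90/6 per unit): all 6 → value 90, running total 207.00
- C (155/26 per unit): 5 of 26 → value 5×155/26 = 29.8077, running total 236.81
Total 236.81.

236.81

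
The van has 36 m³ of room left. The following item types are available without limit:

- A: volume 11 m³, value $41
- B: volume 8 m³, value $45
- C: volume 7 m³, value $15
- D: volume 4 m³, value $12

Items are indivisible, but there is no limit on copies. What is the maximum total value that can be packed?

$192

Best value-per-unit is B at 45/8; filling with it alone gives 4×45 = 180.
Optimal mix: 4×B + 1×D → volume 36, value 192.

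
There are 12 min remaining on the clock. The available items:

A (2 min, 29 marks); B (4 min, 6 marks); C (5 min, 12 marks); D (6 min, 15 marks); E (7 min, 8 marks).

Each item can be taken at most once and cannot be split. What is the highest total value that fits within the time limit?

Check high-value combinations within 12 min:
- A+B+D: time 2+4+6=12, value 29+6+15=50
- A+B+C: time 2+4+5=11, value 29+6+12=47
- A+D: time 2+6=8, value 29+15=44
- A+C: time 2+5=7, value 29+12=41
Best: 50 marks.

50 marks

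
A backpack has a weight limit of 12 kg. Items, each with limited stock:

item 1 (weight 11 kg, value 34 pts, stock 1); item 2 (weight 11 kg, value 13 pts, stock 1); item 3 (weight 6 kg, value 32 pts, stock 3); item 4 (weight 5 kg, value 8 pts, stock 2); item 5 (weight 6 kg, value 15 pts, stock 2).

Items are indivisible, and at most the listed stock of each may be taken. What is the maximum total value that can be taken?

64 pts

Top feasible selections:
- 2×item 3: weight 12, value 64
- 1×item 3 + 1×item 5: weight 12, value 47
Best: 64 pts.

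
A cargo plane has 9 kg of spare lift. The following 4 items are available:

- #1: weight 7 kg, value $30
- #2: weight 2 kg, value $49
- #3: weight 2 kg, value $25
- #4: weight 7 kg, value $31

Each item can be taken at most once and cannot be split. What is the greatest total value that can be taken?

$80

Check high-value combinations within 9 kg:
- #2+#4: weight 2+7=9, value 49+31=80
- #1+#2: weight 7+2=9, value 30+49=79
- #2+#3: weight 2+2=4, value 49+25=74
- #3+#4: weight 2+7=9, value 25+31=56
Best: $80.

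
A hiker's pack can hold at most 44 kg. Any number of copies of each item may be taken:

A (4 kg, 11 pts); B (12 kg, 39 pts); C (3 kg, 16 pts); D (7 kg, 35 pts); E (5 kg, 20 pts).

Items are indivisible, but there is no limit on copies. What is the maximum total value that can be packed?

Best value-per-unit is C at 16/3; filling with it alone gives 14×16 = 224.
Optimal mix: 10×C + 2×D → weight 44, value 230.

230 pts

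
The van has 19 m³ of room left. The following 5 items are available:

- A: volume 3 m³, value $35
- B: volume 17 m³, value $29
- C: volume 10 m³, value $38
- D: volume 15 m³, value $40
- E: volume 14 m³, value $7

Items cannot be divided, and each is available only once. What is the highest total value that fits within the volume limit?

$75

Check high-value combinations within 19 m³:
- A+D: volume 3+15=18, value 35+40=75
- A+C: volume 3+10=13, value 35+38=73
- A+E: volume 3+14=17, value 35+7=42
- D: volume 15, value 40
Best: $75.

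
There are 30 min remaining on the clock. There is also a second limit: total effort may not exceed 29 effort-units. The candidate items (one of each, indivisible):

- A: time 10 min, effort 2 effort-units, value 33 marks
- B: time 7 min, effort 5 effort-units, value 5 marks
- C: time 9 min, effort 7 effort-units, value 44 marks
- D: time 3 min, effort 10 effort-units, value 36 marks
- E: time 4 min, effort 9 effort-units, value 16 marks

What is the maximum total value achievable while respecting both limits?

Feasible sets respecting both limits:
- A+C+D+E: time 26, effort 28, value 129
- A+B+C+D: time 29, effort 24, value 118
- A+C+D: time 22, effort 19, value 113
Best: 129 marks.

129 marks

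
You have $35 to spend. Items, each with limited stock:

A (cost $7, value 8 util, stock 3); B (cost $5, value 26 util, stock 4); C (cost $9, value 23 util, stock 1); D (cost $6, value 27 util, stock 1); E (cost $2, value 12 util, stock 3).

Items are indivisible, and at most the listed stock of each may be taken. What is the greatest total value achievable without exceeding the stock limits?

167 util

Top feasible selections:
- 4×B + 1×D + 3×E: cost 32, value 167
- 4×B + 1×C + 3×E: cost 35, value 163
Best: 167 util.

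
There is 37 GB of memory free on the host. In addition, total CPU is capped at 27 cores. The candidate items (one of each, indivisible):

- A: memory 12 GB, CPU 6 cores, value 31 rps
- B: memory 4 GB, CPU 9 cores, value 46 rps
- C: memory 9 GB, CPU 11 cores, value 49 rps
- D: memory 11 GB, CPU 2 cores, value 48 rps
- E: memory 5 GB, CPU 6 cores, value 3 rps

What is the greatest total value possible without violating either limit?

143 rps

Feasible sets respecting both limits:
- B+C+D: memory 24, CPU 22, value 143
- A+C+D+E: memory 37, CPU 25, value 131
- A+C+D: memory 32, CPU 19, value 128
Best: 143 rps.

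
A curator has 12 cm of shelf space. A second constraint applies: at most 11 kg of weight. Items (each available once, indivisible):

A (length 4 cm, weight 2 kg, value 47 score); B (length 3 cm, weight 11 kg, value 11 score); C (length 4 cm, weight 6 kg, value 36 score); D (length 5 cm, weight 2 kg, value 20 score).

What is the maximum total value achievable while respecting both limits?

83 score

Feasible sets respecting both limits:
- A+C: length 8, weight 8, value 83
- A+D: length 9, weight 4, value 67
- C+D: length 9, weight 8, value 56
Best: 83 score.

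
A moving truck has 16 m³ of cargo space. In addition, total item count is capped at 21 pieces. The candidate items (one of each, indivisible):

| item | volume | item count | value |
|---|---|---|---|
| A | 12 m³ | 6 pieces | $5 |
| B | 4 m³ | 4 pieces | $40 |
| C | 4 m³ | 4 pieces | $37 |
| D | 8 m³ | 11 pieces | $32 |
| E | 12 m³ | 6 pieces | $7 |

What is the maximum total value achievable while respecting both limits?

$109

Feasible sets respecting both limits:
- B+C+D: volume 16, item count 19, value 109
- B+C: volume 8, item count 8, value 77
- B+D: volume 12, item count 15, value 72
Best: $109.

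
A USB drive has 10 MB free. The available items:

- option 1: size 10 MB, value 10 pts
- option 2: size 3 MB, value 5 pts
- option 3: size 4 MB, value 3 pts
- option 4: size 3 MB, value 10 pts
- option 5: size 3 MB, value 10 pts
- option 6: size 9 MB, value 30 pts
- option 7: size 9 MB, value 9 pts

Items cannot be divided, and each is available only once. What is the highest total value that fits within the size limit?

Check high-value combinations within 10 MB:
- option 6: size 9, value 30
- option 2+option 4+option 5: size 3+3+3=9, value 5+10+10=25
- option 3+option 4+option 5: size 4+3+3=10, value 3+10+10=23
- option 4+option 5: size 3+3=6, value 10+10=20
Best: 30 pts.

30 pts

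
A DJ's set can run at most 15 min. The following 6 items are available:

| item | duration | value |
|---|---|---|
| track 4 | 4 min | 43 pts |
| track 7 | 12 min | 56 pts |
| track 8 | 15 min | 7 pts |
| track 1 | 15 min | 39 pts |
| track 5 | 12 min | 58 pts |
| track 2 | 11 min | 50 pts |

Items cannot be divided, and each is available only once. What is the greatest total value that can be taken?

Check high-value combinations within 15 min:
- track 4+track 2: duration 4+11=15, value 43+50=93
- track 5: duration 12, value 58
- track 7: duration 12, value 56
- track 2: duration 11, value 50
- track 4: duration 4, value 43
Best: 93 pts.

93 pts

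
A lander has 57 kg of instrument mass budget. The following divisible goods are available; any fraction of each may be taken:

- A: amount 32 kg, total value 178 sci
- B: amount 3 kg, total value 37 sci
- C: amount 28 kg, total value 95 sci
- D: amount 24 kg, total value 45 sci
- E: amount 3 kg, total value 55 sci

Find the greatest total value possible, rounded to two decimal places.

Take in order of value per unit:
- E (55/3 per unit): all 3 → value 55, running total 55.00
- B (37/3 per unit): all 3 → value 37, running total 92.00
- A (178/32 per unit): all 32 → value 178, running total 270.00
- C (95/28 per unit): 19 of 28 → value 19×95/28 = 64.4643, running total 334.46
Total 334.46.

334.46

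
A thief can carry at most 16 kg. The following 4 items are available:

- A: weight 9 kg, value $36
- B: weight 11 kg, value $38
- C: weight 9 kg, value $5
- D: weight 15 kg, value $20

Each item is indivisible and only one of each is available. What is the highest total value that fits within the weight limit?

Check high-value combinations within 16 kg:
- B: weight 11, value 38
- A: weight 9, value 36
- D: weight 15, value 20
- C: weight 9, value 5
Best: $38.

$38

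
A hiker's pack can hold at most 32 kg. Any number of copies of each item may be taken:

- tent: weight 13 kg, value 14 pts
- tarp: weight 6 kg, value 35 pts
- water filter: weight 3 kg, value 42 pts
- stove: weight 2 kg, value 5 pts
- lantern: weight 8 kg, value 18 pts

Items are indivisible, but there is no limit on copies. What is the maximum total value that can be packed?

Best value-per-unit is water filter at 42/3; filling with it alone gives 10×42 = 420.
Optimal mix: 10×water filter + 1×stove → weight 32, value 425.

425 pts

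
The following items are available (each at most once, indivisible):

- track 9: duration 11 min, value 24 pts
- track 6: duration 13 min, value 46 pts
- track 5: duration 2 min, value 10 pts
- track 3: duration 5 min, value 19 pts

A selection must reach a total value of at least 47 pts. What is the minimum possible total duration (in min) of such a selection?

15

Subsets with value ≥ 47, sorted by total duration:
- track 6+track 5: duration 15, value 56
- track 6+track 3: duration 18, value 65
- track 9+track 5+track 3: duration 18, value 53
Minimum duration: 15 min.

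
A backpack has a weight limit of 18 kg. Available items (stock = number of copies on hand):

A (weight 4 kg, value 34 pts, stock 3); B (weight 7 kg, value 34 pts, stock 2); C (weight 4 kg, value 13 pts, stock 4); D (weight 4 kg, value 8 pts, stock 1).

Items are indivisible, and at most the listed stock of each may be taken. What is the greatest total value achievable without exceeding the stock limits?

Top feasible selections:
- 3×A + 1×C: weight 16, value 115
- 3×A + 1×D: weight 16, value 110
Best: 115 pts.

115 pts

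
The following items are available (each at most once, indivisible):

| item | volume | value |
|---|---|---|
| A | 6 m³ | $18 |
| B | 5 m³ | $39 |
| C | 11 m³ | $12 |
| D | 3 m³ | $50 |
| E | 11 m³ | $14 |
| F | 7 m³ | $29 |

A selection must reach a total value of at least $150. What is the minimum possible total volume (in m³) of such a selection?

Subsets with value ≥ 150, sorted by total volume:
- A+B+D+E+F: volume 32, value 150
- A+B+C+D+E+F: volume 43, value 162
Minimum volume: 32 m³.

32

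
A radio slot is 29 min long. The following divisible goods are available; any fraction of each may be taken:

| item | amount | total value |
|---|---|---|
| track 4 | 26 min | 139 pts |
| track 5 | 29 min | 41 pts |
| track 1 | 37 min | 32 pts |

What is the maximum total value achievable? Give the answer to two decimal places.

143.24

Take in order of value per unit:
- track 4 (139/26 per unit): all 26 → value 139, running total 139.00
- track 5 (41/29 per unit): 3 of 29 → value 3×41/29 = 4.2414, running total 143.24
Total 143.24.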